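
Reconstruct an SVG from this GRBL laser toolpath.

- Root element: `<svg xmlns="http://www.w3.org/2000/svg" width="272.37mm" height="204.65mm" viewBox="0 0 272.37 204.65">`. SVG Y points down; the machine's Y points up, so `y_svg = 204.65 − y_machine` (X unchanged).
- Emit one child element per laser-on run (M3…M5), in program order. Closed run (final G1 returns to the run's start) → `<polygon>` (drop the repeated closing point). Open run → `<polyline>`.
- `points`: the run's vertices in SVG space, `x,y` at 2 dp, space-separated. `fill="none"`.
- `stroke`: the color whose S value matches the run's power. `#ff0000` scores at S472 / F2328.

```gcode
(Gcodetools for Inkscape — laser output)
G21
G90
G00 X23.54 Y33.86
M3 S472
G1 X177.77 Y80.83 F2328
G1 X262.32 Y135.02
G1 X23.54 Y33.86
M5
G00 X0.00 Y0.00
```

Each laser-on run becomes one SVG element. Flip Y back into SVG space with y_svg = 204.65 − y_machine. Every run uses S472, so all elements get stroke `#ff0000` (score).

Run 1: The run returns to its start, so emit a `<polygon>` with points (Y-flipped): 23.54,170.79 177.77,123.82 262.32,69.63.

<svg xmlns="http://www.w3.org/2000/svg" width="272.37mm" height="204.65mm" viewBox="0 0 272.37 204.65">
  <polygon points="23.54,170.79 177.77,123.82 262.32,69.63" fill="none" stroke="#ff0000"/>
</svg>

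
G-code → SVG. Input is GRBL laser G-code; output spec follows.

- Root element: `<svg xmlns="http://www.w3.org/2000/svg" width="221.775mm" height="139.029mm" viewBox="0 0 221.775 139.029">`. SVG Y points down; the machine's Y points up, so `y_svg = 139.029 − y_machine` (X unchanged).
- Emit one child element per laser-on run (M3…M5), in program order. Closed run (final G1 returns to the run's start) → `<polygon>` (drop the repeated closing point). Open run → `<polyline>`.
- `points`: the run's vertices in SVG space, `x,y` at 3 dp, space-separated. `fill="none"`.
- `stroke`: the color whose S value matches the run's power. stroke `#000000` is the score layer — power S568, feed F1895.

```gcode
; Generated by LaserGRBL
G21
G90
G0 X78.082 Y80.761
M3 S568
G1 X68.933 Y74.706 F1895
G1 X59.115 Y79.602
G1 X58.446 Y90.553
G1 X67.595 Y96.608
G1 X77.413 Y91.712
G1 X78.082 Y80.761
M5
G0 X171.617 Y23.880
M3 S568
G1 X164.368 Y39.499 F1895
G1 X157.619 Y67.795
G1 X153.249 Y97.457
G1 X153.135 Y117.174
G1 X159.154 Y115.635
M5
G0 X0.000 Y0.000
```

<svg xmlns="http://www.w3.org/2000/svg" width="221.775mm" height="139.029mm" viewBox="0 0 221.775 139.029">
  <polygon points="78.082,58.268 68.933,64.323 59.115,59.427 58.446,48.476 67.595,42.421 77.413,47.317" fill="none" stroke="#000000"/>
  <polyline points="171.617,115.149 164.368,99.530 157.619,71.234 153.249,41.572 153.135,21.855 159.154,23.394" fill="none" stroke="#000000"/>
</svg>

Machine Y-up, SVG Y-down with viewBox height 139.029, so y_svg = 139.029 − y_machine; X carries over. Every run uses S568, so all elements get stroke `#000000` (score).

Run 1: The run returns to its start, so emit a `<polygon>` with points (Y-flipped): 78.082,58.268 68.933,64.323 59.115,59.427 58.446,48.476 67.595,42.421 77.413,47.317.

Run 2: The run is open, so emit a `<polyline>` with points (Y-flipped): 171.617,115.149 164.368,99.530 157.619,71.234 153.249,41.572 153.135,21.855 159.154,23.394.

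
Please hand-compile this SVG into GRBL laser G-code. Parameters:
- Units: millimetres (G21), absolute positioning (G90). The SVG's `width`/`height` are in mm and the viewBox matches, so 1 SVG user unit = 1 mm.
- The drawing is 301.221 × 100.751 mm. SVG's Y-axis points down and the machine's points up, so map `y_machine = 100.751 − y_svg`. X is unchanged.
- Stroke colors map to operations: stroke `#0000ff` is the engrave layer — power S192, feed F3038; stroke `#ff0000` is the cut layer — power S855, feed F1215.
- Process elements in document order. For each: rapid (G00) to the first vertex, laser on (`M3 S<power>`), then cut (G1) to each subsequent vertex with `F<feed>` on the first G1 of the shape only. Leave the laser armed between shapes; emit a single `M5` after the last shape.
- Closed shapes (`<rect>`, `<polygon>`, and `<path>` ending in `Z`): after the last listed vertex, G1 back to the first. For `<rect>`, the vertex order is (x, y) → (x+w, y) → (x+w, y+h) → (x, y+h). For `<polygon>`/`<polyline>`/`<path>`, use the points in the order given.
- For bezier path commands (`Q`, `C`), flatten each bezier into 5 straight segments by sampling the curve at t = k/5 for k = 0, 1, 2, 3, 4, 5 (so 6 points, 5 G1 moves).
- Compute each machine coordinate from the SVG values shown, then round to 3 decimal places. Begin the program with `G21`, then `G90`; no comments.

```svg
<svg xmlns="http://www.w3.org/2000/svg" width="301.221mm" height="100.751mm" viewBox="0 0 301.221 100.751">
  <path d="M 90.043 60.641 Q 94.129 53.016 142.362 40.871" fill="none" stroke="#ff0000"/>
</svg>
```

G21
G90
G00 X90.043 Y40.110
M3 S855
G1 X93.443 Y43.341 F1215
G1 X100.375 Y46.933
G1 X110.839 Y50.887
G1 X124.835 Y55.203
G1 X142.362 Y59.880
M5

viewBox `0 0 301.221 100.751` with mm width/height → 1 unit = 1 mm. Flip: y_m = 100.751 − y_svg.

**Shape 1** — `<path>` quadratic bezier, stroke `#ff0000` → cut (S855, F1215). Control points (SVG): P0=(90.043,60.641), P1=(94.129,53.016), P2=(142.362,40.871); sampled at t=k/5. Machine vertices: (90.043,40.110) → (93.443,43.341) → (100.375,46.933) → (110.839,50.887) → (124.835,55.203) → (142.362,59.880). Open path.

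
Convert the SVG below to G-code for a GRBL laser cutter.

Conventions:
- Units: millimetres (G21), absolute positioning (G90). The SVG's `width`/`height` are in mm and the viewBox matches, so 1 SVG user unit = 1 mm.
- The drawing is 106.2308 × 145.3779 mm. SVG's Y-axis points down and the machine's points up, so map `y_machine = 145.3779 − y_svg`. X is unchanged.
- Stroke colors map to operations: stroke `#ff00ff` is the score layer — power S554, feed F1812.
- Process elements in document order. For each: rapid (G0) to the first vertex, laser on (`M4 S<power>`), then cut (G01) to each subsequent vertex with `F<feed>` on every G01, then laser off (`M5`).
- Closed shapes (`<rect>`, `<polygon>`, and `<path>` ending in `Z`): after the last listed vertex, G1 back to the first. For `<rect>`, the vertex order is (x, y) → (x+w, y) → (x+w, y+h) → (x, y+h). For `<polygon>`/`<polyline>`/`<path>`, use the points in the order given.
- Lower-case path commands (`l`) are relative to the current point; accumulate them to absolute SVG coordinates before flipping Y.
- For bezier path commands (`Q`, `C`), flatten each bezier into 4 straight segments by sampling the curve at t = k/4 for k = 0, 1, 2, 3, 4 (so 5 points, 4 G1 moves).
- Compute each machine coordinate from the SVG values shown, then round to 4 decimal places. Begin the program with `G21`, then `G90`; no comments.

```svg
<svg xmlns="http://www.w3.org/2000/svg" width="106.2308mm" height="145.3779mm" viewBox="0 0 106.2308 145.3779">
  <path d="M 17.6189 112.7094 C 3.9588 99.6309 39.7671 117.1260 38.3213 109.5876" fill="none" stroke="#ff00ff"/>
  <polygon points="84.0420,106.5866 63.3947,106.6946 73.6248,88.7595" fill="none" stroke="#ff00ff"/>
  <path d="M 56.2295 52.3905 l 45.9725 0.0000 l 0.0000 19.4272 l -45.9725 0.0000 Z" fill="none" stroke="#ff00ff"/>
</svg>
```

viewBox `0 0 106.2308 145.3779` with mm width/height → 1 unit = 1 mm. Flip: y_m = 145.3779 − y_svg.

**Shape 1** — `<path>` cubic bezier, stroke `#ff00ff` → score (S554, F1812). Control points (SVG): P0=(17.6189,112.7094), P1=(3.9588,99.6309), P2=(39.7671,117.1260), P3=(38.3213,109.5876); sampled at t=k/4. Machine vertices: (17.6189,32.6685) → (15.2941,37.6137) → (23.3897,36.3069) → (33.7755,33.9614) → (38.3213,35.7903). Open path.

**Shape 2** — `<polygon>` regular polygon, stroke `#ff00ff` → score (S554, F1812). Machine vertices: (84.0420,38.7913) → (63.3947,38.6833) → (73.6248,56.6184) → (84.0420,38.7913). Closed: final G1 returns to the first vertex.

**Shape 3** — `<path>` rectangle, stroke `#ff00ff` → score (S554, F1812). Machine vertices: (56.2295,92.9874) → (102.2020,92.9874) → (102.2020,73.5602) → (56.2295,73.5602) → (56.2295,92.9874). Closed: final G1 returns to the first vertex.

G21
G90
G0 X17.6189 Y32.6685
M4 S554
G01 X15.2941 Y37.6137 F1812
G01 X23.3897 Y36.3069 F1812
G01 X33.7755 Y33.9614 F1812
G01 X38.3213 Y35.7903 F1812
M5
G0 X84.0420 Y38.7913
M4 S554
G01 X63.3947 Y38.6833 F1812
G01 X73.6248 Y56.6184 F1812
G01 X84.0420 Y38.7913 F1812
M5
G0 X56.2295 Y92.9874
M4 S554
G01 X102.2020 Y92.9874 F1812
G01 X102.2020 Y73.5602 F1812
G01 X56.2295 Y73.5602 F1812
G01 X56.2295 Y92.9874 F1812
M5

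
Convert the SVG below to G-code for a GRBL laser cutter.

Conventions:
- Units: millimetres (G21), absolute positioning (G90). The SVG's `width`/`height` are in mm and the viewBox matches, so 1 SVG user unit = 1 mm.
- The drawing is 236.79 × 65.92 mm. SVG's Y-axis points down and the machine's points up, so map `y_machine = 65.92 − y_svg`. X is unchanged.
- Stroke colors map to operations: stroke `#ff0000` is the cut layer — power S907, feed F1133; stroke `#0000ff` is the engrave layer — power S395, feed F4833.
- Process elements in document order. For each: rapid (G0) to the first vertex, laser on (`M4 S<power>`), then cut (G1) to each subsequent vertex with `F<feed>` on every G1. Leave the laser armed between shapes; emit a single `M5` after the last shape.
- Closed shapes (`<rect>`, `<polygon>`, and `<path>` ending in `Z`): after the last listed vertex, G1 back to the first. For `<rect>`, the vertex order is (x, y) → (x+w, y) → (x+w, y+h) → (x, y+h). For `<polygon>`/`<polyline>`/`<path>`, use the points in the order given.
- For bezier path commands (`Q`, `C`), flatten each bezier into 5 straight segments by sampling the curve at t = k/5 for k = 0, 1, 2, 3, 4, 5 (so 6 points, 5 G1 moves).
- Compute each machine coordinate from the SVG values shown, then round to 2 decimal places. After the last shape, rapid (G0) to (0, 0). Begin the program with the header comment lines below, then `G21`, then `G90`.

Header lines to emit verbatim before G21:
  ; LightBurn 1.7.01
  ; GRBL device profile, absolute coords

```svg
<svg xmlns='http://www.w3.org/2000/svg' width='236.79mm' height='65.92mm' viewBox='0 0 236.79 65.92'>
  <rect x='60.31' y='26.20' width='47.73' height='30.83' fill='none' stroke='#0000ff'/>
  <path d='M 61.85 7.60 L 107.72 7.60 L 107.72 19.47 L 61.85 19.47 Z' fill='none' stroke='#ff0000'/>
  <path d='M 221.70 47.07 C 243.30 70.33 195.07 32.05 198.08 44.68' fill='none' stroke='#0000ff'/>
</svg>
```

; LightBurn 1.7.01
; GRBL device profile, absolute coords
G21
G90
G0 X60.31 Y39.72
M4 S395
G1 X108.04 Y39.72 F4833
G1 X108.04 Y8.89 F4833
G1 X60.31 Y8.89 F4833
G1 X60.31 Y39.72 F4833
G0 X61.85 Y58.32
M4 S907
G1 X107.72 Y58.32 F1133
G1 X107.72 Y46.45 F1133
G1 X61.85 Y46.45 F1133
G1 X61.85 Y58.32 F1133
G0 X221.70 Y18.85
M4 S395
G1 X227.25 Y11.38 F4833
G1 X221.85 Y13.28 F4833
G1 X211.31 Y19.16 F4833
G1 X201.45 Y23.61 F4833
G1 X198.08 Y21.24 F4833
M5
G0 X0.00 Y0.00

Since the viewBox matches the mm dimensions, user units are millimetres directly. The only transform is the Y-flip y_m = 65.92 − y_svg.

Shape 1 is a rectangle drawn with `<rect>`. Its stroke #0000ff means engrave at S395, F4833. After flipping Y the toolpath is (60.31,39.72) → (108.04,39.72) → (108.04,8.89) → (60.31,8.89) → (60.31,39.72), returning to the start.

Shape 2 is a rectangle drawn with `<path>`. Its stroke #ff0000 means cut at S907, F1133. After flipping Y the toolpath is (61.85,58.32) → (107.72,58.32) → (107.72,46.45) → (61.85,46.45) → (61.85,58.32), returning to the start.

Shape 3 is a cubic bezier drawn with `<path>`. Its stroke #0000ff means engrave at S395, F4833. After flipping Y the toolpath is (221.70,18.85) → (227.25,11.38) → (221.85,13.28) → (211.31,19.16) → (201.45,23.61) → (198.08,21.24).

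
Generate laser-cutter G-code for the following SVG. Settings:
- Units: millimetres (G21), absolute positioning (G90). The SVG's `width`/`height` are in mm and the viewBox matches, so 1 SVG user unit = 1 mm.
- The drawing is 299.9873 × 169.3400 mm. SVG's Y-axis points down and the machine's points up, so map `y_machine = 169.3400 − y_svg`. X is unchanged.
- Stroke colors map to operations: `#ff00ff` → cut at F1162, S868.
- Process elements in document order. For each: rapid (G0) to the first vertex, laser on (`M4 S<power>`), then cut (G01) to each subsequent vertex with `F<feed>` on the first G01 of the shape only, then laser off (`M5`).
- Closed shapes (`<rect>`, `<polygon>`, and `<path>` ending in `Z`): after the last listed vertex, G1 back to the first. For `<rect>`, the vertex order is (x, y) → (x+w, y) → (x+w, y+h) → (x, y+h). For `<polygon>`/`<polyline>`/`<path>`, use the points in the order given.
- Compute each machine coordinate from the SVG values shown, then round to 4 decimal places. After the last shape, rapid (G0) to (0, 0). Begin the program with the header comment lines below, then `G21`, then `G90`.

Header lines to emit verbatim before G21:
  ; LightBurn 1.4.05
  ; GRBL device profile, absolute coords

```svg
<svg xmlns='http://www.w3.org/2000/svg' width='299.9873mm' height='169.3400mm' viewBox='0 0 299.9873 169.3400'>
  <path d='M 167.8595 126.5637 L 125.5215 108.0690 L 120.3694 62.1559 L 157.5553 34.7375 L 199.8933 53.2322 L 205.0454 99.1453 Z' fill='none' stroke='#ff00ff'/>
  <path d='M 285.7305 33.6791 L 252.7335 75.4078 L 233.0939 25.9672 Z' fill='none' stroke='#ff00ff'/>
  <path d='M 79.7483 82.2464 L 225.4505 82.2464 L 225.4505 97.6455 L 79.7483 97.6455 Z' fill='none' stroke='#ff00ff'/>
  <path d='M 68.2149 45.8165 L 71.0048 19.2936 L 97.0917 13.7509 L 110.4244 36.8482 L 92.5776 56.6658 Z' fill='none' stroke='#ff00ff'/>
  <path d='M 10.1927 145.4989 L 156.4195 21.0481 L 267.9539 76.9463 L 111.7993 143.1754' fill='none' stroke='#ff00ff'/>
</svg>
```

viewBox `0 0 299.9873 169.3400` with mm width/height → 1 unit = 1 mm. Flip: y_m = 169.3400 − y_svg.

**Shape 1** — `<path>` regular polygon, stroke `#ff00ff` → cut (S868, F1162). Machine vertices: (167.8595,42.7763) → (125.5215,61.2710) → (120.3694,107.1841) → (157.5553,134.6025) → (199.8933,116.1078) → (205.0454,70.1947) → (167.8595,42.7763). Closed: final G1 returns to the first vertex.

**Shape 2** — `<path>` regular polygon, stroke `#ff00ff` → cut (S868, F1162). Machine vertices: (285.7305,135.6609) → (252.7335,93.9322) → (233.0939,143.3728) → (285.7305,135.6609). Closed: final G1 returns to the first vertex.

**Shape 3** — `<path>` rectangle, stroke `#ff00ff` → cut (S868, F1162). Machine vertices: (79.7483,87.0936) → (225.4505,87.0936) → (225.4505,71.6945) → (79.7483,71.6945) → (79.7483,87.0936). Closed: final G1 returns to the first vertex.

**Shape 4** — `<path>` regular polygon, stroke `#ff00ff` → cut (S868, F1162). Machine vertices: (68.2149,123.5235) → (71.0048,150.0464) → (97.0917,155.5891) → (110.4244,132.4918) → (92.5776,112.6742) → (68.2149,123.5235). Closed: final G1 returns to the first vertex.

**Shape 5** — `<path>` open polyline, stroke `#ff00ff` → cut (S868, F1162). Machine vertices: (10.1927,23.8411) → (156.4195,148.2919) → (267.9539,92.3937) → (111.7993,26.1646). Open path.

; LightBurn 1.4.05
; GRBL device profile, absolute coords
G21
G90
G0 X167.8595 Y42.7763
M4 S868
G01 X125.5215 Y61.2710 F1162
G01 X120.3694 Y107.1841
G01 X157.5553 Y134.6025
G01 X199.8933 Y116.1078
G01 X205.0454 Y70.1947
G01 X167.8595 Y42.7763
M5
G0 X285.7305 Y135.6609
M4 S868
G01 X252.7335 Y93.9322 F1162
G01 X233.0939 Y143.3728
G01 X285.7305 Y135.6609
M5
G0 X79.7483 Y87.0936
M4 S868
G01 X225.4505 Y87.0936 F1162
G01 X225.4505 Y71.6945
G01 X79.7483 Y71.6945
G01 X79.7483 Y87.0936
M5
G0 X68.2149 Y123.5235
M4 S868
G01 X71.0048 Y150.0464 F1162
G01 X97.0917 Y155.5891
G01 X110.4244 Y132.4918
G01 X92.5776 Y112.6742
G01 X68.2149 Y123.5235
M5
G0 X10.1927 Y23.8411
M4 S868
G01 X156.4195 Y148.2919 F1162
G01 X267.9539 Y92.3937
G01 X111.7993 Y26.1646
M5
G0 X0.0000 Y0.0000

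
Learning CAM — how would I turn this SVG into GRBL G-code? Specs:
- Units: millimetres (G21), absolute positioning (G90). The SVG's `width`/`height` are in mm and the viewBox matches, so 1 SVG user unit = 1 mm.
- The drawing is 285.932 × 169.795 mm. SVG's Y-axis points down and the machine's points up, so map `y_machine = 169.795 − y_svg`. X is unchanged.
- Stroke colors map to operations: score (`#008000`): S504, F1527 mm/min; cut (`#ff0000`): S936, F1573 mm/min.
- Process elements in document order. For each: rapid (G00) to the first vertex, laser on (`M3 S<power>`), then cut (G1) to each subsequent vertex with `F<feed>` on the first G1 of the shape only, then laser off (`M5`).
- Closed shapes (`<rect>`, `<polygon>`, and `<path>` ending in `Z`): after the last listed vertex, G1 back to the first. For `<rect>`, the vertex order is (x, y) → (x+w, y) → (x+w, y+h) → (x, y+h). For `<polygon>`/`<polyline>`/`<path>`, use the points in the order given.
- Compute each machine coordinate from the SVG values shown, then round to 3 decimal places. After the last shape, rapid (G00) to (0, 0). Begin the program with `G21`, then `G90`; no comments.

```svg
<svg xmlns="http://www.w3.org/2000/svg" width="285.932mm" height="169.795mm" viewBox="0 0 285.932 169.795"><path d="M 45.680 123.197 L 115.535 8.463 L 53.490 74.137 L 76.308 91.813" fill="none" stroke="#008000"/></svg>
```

G21
G90
G00 X45.680 Y46.598
M3 S504
G1 X115.535 Y161.332 F1527
G1 X53.490 Y95.658
G1 X76.308 Y77.982
M5
G00 X0.000 Y0.000

1 u = 1 mm; y_m = 169.795 − y.

[1] `<path>` open polyline, #008000→score S504 F1527: (45.680,46.598) → (115.535,161.332) → (53.490,95.658) → (76.308,77.982)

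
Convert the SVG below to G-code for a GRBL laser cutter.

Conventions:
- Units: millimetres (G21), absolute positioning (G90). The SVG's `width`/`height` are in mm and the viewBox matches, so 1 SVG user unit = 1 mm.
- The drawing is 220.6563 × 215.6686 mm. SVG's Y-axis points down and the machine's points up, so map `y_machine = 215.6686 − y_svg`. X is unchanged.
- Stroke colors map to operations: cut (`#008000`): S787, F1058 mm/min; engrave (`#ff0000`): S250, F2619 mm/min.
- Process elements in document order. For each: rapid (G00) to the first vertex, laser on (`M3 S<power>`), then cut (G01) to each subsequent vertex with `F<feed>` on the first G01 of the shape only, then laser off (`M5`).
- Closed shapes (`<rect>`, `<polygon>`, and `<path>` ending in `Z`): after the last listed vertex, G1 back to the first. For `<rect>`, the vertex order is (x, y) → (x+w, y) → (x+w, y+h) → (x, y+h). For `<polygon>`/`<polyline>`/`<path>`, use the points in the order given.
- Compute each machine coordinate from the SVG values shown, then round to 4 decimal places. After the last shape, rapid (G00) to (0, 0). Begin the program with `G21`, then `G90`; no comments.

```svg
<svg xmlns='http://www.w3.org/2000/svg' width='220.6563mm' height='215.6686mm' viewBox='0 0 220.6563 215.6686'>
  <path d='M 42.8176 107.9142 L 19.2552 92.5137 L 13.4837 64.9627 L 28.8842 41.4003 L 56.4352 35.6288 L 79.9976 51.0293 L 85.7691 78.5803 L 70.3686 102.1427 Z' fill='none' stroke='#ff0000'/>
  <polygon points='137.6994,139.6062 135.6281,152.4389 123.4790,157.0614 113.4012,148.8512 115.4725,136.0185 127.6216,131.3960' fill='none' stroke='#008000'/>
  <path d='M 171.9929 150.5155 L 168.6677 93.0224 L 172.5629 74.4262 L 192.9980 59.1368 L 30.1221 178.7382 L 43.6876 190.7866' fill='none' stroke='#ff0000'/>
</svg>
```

G21
G90
G00 X42.8176 Y107.7544
M3 S250
G01 X19.2552 Y123.1549 F2619
G01 X13.4837 Y150.7059
G01 X28.8842 Y174.2683
G01 X56.4352 Y180.0398
G01 X79.9976 Y164.6393
G01 X85.7691 Y137.0883
G01 X70.3686 Y113.5259
G01 X42.8176 Y107.7544
M5
G00 X137.6994 Y76.0624
M3 S787
G01 X135.6281 Y63.2297 F1058
G01 X123.4790 Y58.6072
G01 X113.4012 Y66.8174
G01 X115.4725 Y79.6501
G01 X127.6216 Y84.2726
G01 X137.6994 Y76.0624
M5
G00 X171.9929 Y65.1531
M3 S250
G01 X168.6677 Y122.6462 F2619
G01 X172.5629 Y141.2424
G01 X192.9980 Y156.5318
G01 X30.1221 Y36.9304
G01 X43.6876 Y24.8820
M5
G00 X0.0000 Y0.0000

1 u = 1 mm; y_m = 215.6686 − y.

[1] `<path>` regular polygon, #ff0000→engrave S250 F2619: (42.8176,107.7544) → (19.2552,123.1549) → (13.4837,150.7059) → (28.8842,174.2683) → (56.4352,180.0398) → (79.9976,164.6393) → (85.7691,137.0883) → (70.3686,113.5259) → (42.8176,107.7544) (closed)

[2] `<polygon>` regular polygon, #008000→cut S787 F1058: (137.6994,76.0624) → (135.6281,63.2297) → (123.4790,58.6072) → (113.4012,66.8174) → (115.4725,79.6501) → (127.6216,84.2726) → (137.6994,76.0624) (closed)

[3] `<path>` open polyline, #ff0000→engrave S250 F2619: (171.9929,65.1531) → (168.6677,122.6462) → (172.5629,141.2424) → (192.9980,156.5318) → (30.1221,36.9304) → (43.6876,24.8820)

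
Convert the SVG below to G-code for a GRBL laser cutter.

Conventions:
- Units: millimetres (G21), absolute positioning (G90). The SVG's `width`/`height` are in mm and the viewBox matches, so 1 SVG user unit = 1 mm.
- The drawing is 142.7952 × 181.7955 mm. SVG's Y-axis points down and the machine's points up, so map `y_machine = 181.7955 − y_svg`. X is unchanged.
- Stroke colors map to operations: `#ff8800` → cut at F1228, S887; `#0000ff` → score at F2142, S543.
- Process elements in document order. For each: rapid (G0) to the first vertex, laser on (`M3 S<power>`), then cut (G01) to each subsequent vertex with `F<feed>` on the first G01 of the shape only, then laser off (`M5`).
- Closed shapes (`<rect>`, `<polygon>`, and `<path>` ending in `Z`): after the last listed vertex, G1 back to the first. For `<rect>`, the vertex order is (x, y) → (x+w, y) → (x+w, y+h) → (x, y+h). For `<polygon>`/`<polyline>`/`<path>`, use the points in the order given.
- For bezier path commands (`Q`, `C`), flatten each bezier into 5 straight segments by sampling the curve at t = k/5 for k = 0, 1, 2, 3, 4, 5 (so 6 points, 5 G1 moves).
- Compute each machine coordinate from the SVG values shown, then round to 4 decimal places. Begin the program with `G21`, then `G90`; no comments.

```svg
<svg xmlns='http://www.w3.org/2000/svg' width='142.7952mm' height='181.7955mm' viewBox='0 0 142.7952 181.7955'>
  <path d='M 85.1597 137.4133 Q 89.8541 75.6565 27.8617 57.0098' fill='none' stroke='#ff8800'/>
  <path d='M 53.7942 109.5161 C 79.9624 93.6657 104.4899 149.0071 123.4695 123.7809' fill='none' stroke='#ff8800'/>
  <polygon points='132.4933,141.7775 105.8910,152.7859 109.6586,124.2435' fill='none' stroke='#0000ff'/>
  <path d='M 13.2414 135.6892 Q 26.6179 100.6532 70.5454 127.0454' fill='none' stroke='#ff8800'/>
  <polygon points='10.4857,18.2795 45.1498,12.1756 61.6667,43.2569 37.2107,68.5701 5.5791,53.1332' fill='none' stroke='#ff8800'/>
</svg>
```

viewBox `0 0 142.7952 181.7955` with mm width/height → 1 unit = 1 mm. Flip: y_m = 181.7955 − y_svg.

**Shape 1** — `<path>` quadratic bezier, stroke `#ff8800` → cut (S887, F1228). Control points (SVG): P0=(85.1597,137.4133), P1=(89.8541,75.6565), P2=(27.8617,57.0098); sampled at t=k/5. Machine vertices: (85.1597,44.3822) → (84.3700,67.3605) → (78.2453,86.8900) → (66.7857,102.9707) → (49.9912,115.6026) → (27.8617,124.7857). Open path.

**Shape 2** — `<path>` cubic bezier, stroke `#ff8800` → cut (S887, F1228). Control points (SVG): P0=(53.7942,109.5161), P1=(79.9624,93.6657), P2=(104.4899,149.0071), P3=(123.4695,123.7809); sampled at t=k/5. Machine vertices: (53.7942,72.2794) → (69.2670,74.4607) → (84.1584,66.8404) → (98.2810,56.7030) → (111.4472,51.3329) → (123.4695,58.0146). Open path.

**Shape 3** — `<polygon>` regular polygon, stroke `#0000ff` → score (S543, F2142). Machine vertices: (132.4933,40.0180) → (105.8910,29.0096) → (109.6586,57.5520) → (132.4933,40.0180). Closed: final G1 returns to the first vertex.

**Shape 4** — `<path>` quadratic bezier, stroke `#ff8800` → cut (S887, F1228). Control points (SVG): P0=(13.2414,135.6892), P1=(26.6179,100.6532), P2=(70.5454,127.0454); sampled at t=k/5. Machine vertices: (13.2414,46.1063) → (19.8140,57.6636) → (28.8308,64.3066) → (40.2916,66.0353) → (54.1964,62.8499) → (70.5454,54.7501). Open path.

**Shape 5** — `<polygon>` regular polygon, stroke `#ff8800` → cut (S887, F1228). Machine vertices: (10.4857,163.5160) → (45.1498,169.6199) → (61.6667,138.5386) → (37.2107,113.2254) → (5.5791,128.6623) → (10.4857,163.5160). Closed: final G1 returns to the first vertex.

G21
G90
G0 X85.1597 Y44.3822
M3 S887
G01 X84.3700 Y67.3605 F1228
G01 X78.2453 Y86.8900
G01 X66.7857 Y102.9707
G01 X49.9912 Y115.6026
G01 X27.8617 Y124.7857
M5
G0 X53.7942 Y72.2794
M3 S887
G01 X69.2670 Y74.4607 F1228
G01 X84.1584 Y66.8404
G01 X98.2810 Y56.7030
G01 X111.4472 Y51.3329
G01 X123.4695 Y58.0146
M5
G0 X132.4933 Y40.0180
M3 S543
G01 X105.8910 Y29.0096 F2142
G01 X109.6586 Y57.5520
G01 X132.4933 Y40.0180
M5
G0 X13.2414 Y46.1063
M3 S887
G01 X19.8140 Y57.6636 F1228
G01 X28.8308 Y64.3066
G01 X40.2916 Y66.0353
G01 X54.1964 Y62.8499
G01 X70.5454 Y54.7501
M5
G0 X10.4857 Y163.5160
M3 S887
G01 X45.1498 Y169.6199 F1228
G01 X61.6667 Y138.5386
G01 X37.2107 Y113.2254
G01 X5.5791 Y128.6623
G01 X10.4857 Y163.5160
M5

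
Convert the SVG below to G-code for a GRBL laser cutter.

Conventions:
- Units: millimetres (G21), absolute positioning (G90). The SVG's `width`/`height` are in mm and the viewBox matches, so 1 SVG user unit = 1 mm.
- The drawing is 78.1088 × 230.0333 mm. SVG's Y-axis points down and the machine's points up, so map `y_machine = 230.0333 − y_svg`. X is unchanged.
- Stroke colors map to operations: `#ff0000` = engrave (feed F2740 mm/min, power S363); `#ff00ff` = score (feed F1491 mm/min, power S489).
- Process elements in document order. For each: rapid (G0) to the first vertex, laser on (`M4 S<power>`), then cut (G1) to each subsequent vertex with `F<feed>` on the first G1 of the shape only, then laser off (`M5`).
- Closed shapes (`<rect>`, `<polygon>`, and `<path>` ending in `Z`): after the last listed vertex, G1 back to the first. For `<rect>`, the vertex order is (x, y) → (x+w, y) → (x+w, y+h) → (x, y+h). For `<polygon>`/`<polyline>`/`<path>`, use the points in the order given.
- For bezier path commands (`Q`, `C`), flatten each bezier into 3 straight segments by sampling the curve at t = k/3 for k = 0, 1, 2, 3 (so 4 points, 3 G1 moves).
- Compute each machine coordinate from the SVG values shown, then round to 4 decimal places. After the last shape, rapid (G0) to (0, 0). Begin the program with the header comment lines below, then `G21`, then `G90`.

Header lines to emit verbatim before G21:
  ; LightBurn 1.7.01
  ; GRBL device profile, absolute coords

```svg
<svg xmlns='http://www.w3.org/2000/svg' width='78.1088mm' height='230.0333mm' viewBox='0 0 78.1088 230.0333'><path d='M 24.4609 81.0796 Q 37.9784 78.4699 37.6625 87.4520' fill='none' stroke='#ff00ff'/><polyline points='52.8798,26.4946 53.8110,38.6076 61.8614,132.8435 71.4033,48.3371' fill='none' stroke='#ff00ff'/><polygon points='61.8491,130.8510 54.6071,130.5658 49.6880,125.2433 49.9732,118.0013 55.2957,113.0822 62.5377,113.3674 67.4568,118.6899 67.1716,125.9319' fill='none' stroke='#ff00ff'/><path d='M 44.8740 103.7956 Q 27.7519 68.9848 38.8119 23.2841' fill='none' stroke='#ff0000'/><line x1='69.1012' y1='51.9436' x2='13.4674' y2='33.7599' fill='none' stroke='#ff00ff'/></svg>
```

Since the viewBox matches the mm dimensions, user units are millimetres directly. The only transform is the Y-flip y_m = 230.0333 − y_svg.

Shape 1 is a quadratic bezier drawn with `<path>`. Its stroke #ff00ff means score at S489, F1491. After flipping Y the toolpath is (24.4609,148.9537) → (31.9355,149.4055) → (36.3361,147.2814) → (37.6625,142.5813).

Shape 2 is a open polyline drawn with `<polyline>`. Its stroke #ff00ff means score at S489, F1491. After flipping Y the toolpath is (52.8798,203.5387) → (53.8110,191.4257) → (61.8614,97.1898) → (71.4033,181.6962).

Shape 3 is a regular polygon drawn with `<polygon>`. Its stroke #ff00ff means score at S489, F1491. After flipping Y the toolpath is (61.8491,99.1823) → (54.6071,99.4675) → (49.6880,104.7900) → (49.9732,112.0320) → (55.2957,116.9511) → (62.5377,116.6659) → (67.4568,111.3434) → (67.1716,104.1014) → (61.8491,99.1823), returning to the start.

Shape 4 is a quadratic bezier drawn with `<path>`. Its stroke #ff0000 means engrave at S363, F2740. After flipping Y the toolpath is (44.8740,126.2377) → (36.5906,150.6549) → (34.5699,177.4921) → (38.8119,206.7492).

Shape 5 is a line segment drawn with `<line>`. Its stroke #ff00ff means score at S489, F1491. After flipping Y the toolpath is (69.1012,178.0897) → (13.4674,196.2734).

; LightBurn 1.7.01
; GRBL device profile, absolute coords
G21
G90
G0 X24.4609 Y148.9537
M4 S489
G1 X31.9355 Y149.4055 F1491
G1 X36.3361 Y147.2814
G1 X37.6625 Y142.5813
M5
G0 X52.8798 Y203.5387
M4 S489
G1 X53.8110 Y191.4257 F1491
G1 X61.8614 Y97.1898
G1 X71.4033 Y181.6962
M5
G0 X61.8491 Y99.1823
M4 S489
G1 X54.6071 Y99.4675 F1491
G1 X49.6880 Y104.7900
G1 X49.9732 Y112.0320
G1 X55.2957 Y116.9511
G1 X62.5377 Y116.6659
G1 X67.4568 Y111.3434
G1 X67.1716 Y104.1014
G1 X61.8491 Y99.1823
M5
G0 X44.8740 Y126.2377
M4 S363
G1 X36.5906 Y150.6549 F2740
G1 X34.5699 Y177.4921
G1 X38.8119 Y206.7492
M5
G0 X69.1012 Y178.0897
M4 S489
G1 X13.4674 Y196.2734 F1491
M5
G0 X0.0000 Y0.0000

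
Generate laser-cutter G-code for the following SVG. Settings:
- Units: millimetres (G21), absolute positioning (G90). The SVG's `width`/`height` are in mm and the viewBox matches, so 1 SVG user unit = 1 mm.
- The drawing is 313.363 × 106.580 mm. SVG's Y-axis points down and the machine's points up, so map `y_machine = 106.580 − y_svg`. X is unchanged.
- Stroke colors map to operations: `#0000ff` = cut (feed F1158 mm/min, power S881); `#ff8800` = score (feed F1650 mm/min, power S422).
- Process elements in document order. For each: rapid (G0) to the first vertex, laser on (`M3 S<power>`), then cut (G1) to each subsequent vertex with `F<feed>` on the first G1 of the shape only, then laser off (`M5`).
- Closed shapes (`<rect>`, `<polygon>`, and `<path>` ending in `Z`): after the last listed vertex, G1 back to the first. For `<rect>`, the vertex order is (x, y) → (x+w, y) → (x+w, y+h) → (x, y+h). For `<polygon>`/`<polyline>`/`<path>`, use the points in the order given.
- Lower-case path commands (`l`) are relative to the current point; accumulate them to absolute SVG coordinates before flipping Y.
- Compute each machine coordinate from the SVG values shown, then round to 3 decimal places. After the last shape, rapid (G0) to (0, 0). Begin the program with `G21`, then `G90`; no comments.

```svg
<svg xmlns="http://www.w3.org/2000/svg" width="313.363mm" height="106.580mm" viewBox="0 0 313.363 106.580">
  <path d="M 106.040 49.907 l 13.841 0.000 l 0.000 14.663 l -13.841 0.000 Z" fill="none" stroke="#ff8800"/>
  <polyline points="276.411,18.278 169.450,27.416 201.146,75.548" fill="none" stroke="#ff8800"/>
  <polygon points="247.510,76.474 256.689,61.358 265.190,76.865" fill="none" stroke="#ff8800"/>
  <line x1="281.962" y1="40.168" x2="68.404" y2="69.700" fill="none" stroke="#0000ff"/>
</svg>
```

G21
G90
G0 X106.040 Y56.673
M3 S422
G1 X119.881 Y56.673 F1650
G1 X119.881 Y42.010
G1 X106.040 Y42.010
G1 X106.040 Y56.673
M5
G0 X276.411 Y88.302
M3 S422
G1 X169.450 Y79.164 F1650
G1 X201.146 Y31.032
M5
G0 X247.510 Y30.106
M3 S422
G1 X256.689 Y45.222 F1650
G1 X265.190 Y29.715
G1 X247.510 Y30.106
M5
G0 X281.962 Y66.412
M3 S881
G1 X68.404 Y36.880 F1158
M5
G0 X0.000 Y0.000

viewBox `0 0 313.363 106.580` with mm width/height → 1 unit = 1 mm. Flip: y_m = 106.580 − y_svg.

**Shape 1** — `<path>` rectangle, stroke `#ff8800` → score (S422, F1650). Machine vertices: (106.040,56.673) → (119.881,56.673) → (119.881,42.010) → (106.040,42.010) → (106.040,56.673). Closed: final G1 returns to the first vertex.

**Shape 2** — `<polyline>` open polyline, stroke `#ff8800` → score (S422, F1650). Machine vertices: (276.411,88.302) → (169.450,79.164) → (201.146,31.032). Open path.

**Shape 3** — `<polygon>` regular polygon, stroke `#ff8800` → score (S422, F1650). Machine vertices: (247.510,30.106) → (256.689,45.222) → (265.190,29.715) → (247.510,30.106). Closed: final G1 returns to the first vertex.

**Shape 4** — `<line>` line segment, stroke `#0000ff` → cut (S881, F1158). Machine vertices: (281.962,66.412) → (68.404,36.880). Open path.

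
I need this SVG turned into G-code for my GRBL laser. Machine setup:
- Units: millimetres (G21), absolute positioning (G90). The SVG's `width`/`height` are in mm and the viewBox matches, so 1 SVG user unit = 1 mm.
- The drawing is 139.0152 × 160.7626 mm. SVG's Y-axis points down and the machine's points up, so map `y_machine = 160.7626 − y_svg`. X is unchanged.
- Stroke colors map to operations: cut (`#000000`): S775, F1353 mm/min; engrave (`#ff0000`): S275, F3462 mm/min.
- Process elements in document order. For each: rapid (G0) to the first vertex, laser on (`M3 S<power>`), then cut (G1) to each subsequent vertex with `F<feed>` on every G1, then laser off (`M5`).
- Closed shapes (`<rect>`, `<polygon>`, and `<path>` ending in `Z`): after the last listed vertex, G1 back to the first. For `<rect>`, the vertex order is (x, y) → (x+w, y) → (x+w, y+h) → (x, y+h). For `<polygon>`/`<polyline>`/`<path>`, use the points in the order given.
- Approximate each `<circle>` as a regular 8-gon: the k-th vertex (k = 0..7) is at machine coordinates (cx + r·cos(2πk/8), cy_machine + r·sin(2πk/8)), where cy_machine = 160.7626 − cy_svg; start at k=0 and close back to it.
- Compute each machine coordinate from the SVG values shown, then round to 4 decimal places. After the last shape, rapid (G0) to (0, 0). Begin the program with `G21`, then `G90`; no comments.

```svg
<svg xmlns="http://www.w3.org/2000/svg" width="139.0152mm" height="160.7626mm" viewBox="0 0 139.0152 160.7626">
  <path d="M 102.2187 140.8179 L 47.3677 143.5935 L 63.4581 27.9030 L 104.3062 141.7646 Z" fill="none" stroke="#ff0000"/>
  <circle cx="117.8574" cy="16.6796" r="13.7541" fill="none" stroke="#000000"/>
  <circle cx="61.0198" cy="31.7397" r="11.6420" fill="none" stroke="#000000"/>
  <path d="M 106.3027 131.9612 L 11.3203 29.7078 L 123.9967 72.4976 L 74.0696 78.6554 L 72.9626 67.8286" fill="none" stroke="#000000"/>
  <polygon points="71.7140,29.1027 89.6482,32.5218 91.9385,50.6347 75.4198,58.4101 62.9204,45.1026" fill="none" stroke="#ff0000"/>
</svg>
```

Since the viewBox matches the mm dimensions, user units are millimetres directly. The only transform is the Y-flip y_m = 160.7626 − y_svg.

Shape 1 is a closed polygon drawn with `<path>`. Its stroke #ff0000 means engrave at S275, F3462. After flipping Y the toolpath is (102.2187,19.9447) → (47.3677,17.1691) → (63.4581,132.8596) → (104.3062,18.9980) → (102.2187,19.9447), returning to the start.

Shape 2 is a circle drawn with `<circle>`. Its stroke #000000 means cut at S775, F1353. After flipping Y the toolpath is (131.6115,144.0830) → (127.5830,153.8086) → (117.8574,157.8371) → (108.1318,153.8086) → (104.1033,144.0830) → (108.1318,134.3574) → (117.8574,130.3289) → (127.5830,134.3574) → (131.6115,144.0830), returning to the start.

Shape 3 is a circle drawn with `<circle>`. Its stroke #000000 means cut at S775, F1353. After flipping Y the toolpath is (72.6618,129.0229) → (69.2519,137.2550) → (61.0198,140.6649) → (52.7877,137.2550) → (49.3778,129.0229) → (52.7877,120.7908) → (61.0198,117.3809) → (69.2519,120.7908) → (72.6618,129.0229), returning to the start.

Shape 4 is a open polyline drawn with `<path>`. Its stroke #000000 means cut at S775, F1353. After flipping Y the toolpath is (106.3027,28.8014) → (11.3203,131.0548) → (123.9967,88.2650) → (74.0696,82.1072) → (72.9626,92.9340).

Shape 5 is a regular polygon drawn with `<polygon>`. Its stroke #ff0000 means engrave at S275, F3462. After flipping Y the toolpath is (71.7140,131.6599) → (89.6482,128.2408) → (91.9385,110.1279) → (75.4198,102.3525) → (62.9204,115.6600) → (71.7140,131.6599), returning to the start.

G21
G90
G0 X102.2187 Y19.9447
M3 S275
G1 X47.3677 Y17.1691 F3462
G1 X63.4581 Y132.8596 F3462
G1 X104.3062 Y18.9980 F3462
G1 X102.2187 Y19.9447 F3462
M5
G0 X131.6115 Y144.0830
M3 S775
G1 X127.5830 Y153.8086 F1353
G1 X117.8574 Y157.8371 F1353
G1 X108.1318 Y153.8086 F1353
G1 X104.1033 Y144.0830 F1353
G1 X108.1318 Y134.3574 F1353
G1 X117.8574 Y130.3289 F1353
G1 X127.5830 Y134.3574 F1353
G1 X131.6115 Y144.0830 F1353
M5
G0 X72.6618 Y129.0229
M3 S775
G1 X69.2519 Y137.2550 F1353
G1 X61.0198 Y140.6649 F1353
G1 X52.7877 Y137.2550 F1353
G1 X49.3778 Y129.0229 F1353
G1 X52.7877 Y120.7908 F1353
G1 X61.0198 Y117.3809 F1353
G1 X69.2519 Y120.7908 F1353
G1 X72.6618 Y129.0229 F1353
M5
G0 X106.3027 Y28.8014
M3 S775
G1 X11.3203 Y131.0548 F1353
G1 X123.9967 Y88.2650 F1353
G1 X74.0696 Y82.1072 F1353
G1 X72.9626 Y92.9340 F1353
M5
G0 X71.7140 Y131.6599
M3 S275
G1 X89.6482 Y128.2408 F3462
G1 X91.9385 Y110.1279 F3462
G1 X75.4198 Y102.3525 F3462
G1 X62.9204 Y115.6600 F3462
G1 X71.7140 Y131.6599 F3462
M5
G0 X0.0000 Y0.0000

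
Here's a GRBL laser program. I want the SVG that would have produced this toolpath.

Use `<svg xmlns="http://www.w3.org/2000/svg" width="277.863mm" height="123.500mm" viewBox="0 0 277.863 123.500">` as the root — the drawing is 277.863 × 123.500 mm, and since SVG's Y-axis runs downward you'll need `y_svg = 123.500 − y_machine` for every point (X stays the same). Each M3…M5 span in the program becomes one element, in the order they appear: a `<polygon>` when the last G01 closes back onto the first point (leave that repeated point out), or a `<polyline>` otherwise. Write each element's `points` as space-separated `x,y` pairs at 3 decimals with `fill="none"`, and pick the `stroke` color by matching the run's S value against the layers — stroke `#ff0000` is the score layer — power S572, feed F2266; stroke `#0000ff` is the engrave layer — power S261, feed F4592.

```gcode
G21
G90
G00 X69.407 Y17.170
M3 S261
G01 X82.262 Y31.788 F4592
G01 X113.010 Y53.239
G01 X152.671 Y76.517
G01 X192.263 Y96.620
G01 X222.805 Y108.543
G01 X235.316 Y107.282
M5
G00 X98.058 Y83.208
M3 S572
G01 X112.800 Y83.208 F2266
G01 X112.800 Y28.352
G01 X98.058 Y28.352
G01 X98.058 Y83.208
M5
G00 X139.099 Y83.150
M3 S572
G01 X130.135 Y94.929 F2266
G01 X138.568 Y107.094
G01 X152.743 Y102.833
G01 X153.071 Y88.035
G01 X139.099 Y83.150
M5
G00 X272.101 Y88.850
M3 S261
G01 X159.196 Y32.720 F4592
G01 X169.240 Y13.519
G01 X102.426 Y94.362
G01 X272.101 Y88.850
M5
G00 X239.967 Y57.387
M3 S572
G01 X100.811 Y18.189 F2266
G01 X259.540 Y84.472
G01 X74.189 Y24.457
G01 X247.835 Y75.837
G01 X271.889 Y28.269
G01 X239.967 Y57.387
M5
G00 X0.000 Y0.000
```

Each laser-on run becomes one SVG element. Flip Y back into SVG space with y_svg = 123.500 − y_machine.

Run 1: power S261 maps to stroke `#0000ff` (engrave). The run is open, so emit a `<polyline>` with points (Y-flipped): 69.407,106.330 82.262,91.712 113.010,70.261 152.671,46.983 192.263,26.880 222.805,14.957 235.316,16.218.

Run 2: S572 ⇒ score layer `#ff0000`. The run returns to its start, so emit a `<polygon>` with points (Y-flipped): 98.058,40.292 112.800,40.292 112.800,95.148 98.058,95.148.

Run 3: S572 ⇒ score layer `#ff0000`. The run returns to its start, so emit a `<polygon>` with points (Y-flipped): 139.099,40.350 130.135,28.571 138.568,16.406 152.743,20.667 153.071,35.465.

Run 4: S261 ⇒ engrave layer `#0000ff`. The run returns to its start, so emit a `<polygon>` with points (Y-flipped): 272.101,34.650 159.196,90.780 169.240,109.981 102.426,29.138.

Run 5: power S572 maps to stroke `#ff0000` (score). The run returns to its start, so emit a `<polygon>` with points (Y-flipped): 239.967,66.113 100.811,105.311 259.540,39.028 74.189,99.043 247.835,47.663 271.889,95.231.

<svg xmlns="http://www.w3.org/2000/svg" width="277.863mm" height="123.500mm" viewBox="0 0 277.863 123.500">
  <polyline points="69.407,106.330 82.262,91.712 113.010,70.261 152.671,46.983 192.263,26.880 222.805,14.957 235.316,16.218" fill="none" stroke="#0000ff"/>
  <polygon points="98.058,40.292 112.800,40.292 112.800,95.148 98.058,95.148" fill="none" stroke="#ff0000"/>
  <polygon points="139.099,40.350 130.135,28.571 138.568,16.406 152.743,20.667 153.071,35.465" fill="none" stroke="#ff0000"/>
  <polygon points="272.101,34.650 159.196,90.780 169.240,109.981 102.426,29.138" fill="none" stroke="#0000ff"/>
  <polygon points="239.967,66.113 100.811,105.311 259.540,39.028 74.189,99.043 247.835,47.663 271.889,95.231" fill="none" stroke="#ff0000"/>
</svg>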